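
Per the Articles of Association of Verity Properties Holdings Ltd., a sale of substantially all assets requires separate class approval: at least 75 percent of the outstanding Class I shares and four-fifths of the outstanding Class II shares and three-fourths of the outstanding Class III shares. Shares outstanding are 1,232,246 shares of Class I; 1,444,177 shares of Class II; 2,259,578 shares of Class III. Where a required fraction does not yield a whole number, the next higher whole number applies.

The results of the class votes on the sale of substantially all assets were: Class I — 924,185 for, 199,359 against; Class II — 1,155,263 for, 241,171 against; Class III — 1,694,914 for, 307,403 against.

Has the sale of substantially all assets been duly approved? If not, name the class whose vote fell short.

Not approved — the Class II shares did not give the required vote.

Class I: 3/4 of 1232246 = 924184.50, rounded up to 924185; 924,185 required, 924,185 in favor — approved.
Class II: 4/5 of 1444177 = 1155341.60, rounded up to 1155342; 1,155,342 required, 1,155,263 in favor — not approved.
Class III: 3/4 of 2259578 = 1694683.50, rounded up to 1694684; 1,694,684 required, 1,694,914 in favor — approved.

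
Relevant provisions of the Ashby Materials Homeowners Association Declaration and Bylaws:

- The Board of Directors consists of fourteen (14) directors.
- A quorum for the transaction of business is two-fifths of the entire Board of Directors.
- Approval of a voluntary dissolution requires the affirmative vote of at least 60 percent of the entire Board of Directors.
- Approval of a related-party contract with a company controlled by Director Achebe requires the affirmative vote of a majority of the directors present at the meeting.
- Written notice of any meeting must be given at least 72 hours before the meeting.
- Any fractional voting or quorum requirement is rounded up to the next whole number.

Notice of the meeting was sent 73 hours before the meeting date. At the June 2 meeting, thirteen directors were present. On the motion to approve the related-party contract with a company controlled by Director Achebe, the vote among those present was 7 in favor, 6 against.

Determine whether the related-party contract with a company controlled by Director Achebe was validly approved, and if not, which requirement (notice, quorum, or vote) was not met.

Valid — all requirements satisfied.

Notice: 73 hours given; 72 required (73 ≥ 72). Satisfied.
Quorum: 13 present; quorum is 6. Satisfied.
Vote: the related-party contract with a company controlled by Director Achebe requires a majority of the directors present (13). A majority of 13 is 7, so 7 affirmative votes are needed; 7 voted in favor. Satisfied.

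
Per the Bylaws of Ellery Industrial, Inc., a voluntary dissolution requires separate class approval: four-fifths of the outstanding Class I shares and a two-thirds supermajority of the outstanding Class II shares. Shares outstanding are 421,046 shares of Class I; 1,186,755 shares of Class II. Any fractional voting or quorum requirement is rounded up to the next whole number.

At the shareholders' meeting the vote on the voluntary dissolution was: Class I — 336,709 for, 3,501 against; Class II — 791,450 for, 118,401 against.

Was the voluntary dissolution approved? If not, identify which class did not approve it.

Not approved — the Class I shares did not give the required vote.

Class I: 4/5 of 421046 = 336836.80, rounded up to 336837; 336,837 required, 336,709 in favor — not approved.
Class II: 2/3 of 1186755 = 791170; 791,170 required, 791,450 in favor — approved.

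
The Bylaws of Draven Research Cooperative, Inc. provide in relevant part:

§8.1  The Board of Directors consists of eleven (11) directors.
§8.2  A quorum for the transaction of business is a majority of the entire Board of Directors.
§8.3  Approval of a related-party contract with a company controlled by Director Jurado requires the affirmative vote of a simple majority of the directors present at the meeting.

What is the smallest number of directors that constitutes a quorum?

6

A majority of 11 is 6.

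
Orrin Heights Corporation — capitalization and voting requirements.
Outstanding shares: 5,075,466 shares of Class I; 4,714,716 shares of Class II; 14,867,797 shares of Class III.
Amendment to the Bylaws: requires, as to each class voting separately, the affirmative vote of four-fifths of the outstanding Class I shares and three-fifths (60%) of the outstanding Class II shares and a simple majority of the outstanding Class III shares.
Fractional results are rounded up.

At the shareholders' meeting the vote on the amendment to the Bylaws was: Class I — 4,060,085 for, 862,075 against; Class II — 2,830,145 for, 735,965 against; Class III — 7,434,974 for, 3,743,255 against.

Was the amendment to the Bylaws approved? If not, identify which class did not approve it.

Not approved — the Class I shares did not give the required vote.

Class I: 4/5 of 5075466 = 4060372.80, rounded up to 4060373; 4,060,373 required, 4,060,085 in favor — not approved.
Class II: 3/5 of 4714716 = 2828829.60, rounded up to 2828830; 2,828,830 required, 2,830,145 in favor — approved.
Class III: a majority of 14867797 is 7433899; 7,433,899 required, 7,434,974 in favor — approved.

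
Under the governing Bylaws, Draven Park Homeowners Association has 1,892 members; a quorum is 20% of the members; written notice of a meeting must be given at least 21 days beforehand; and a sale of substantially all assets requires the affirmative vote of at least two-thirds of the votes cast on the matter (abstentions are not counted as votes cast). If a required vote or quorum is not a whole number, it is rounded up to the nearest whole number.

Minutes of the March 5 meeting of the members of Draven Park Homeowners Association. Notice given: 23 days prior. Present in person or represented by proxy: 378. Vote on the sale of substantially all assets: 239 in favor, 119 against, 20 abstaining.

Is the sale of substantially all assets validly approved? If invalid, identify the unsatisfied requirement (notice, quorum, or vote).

Notice: 23 days given; 21 required. Satisfied.
Quorum: 20% of 1,892 = 378.40, rounded up to 379; 378 present. Not satisfied.
Vote: requires two-thirds of the votes cast (378 − 20 abstaining = 358); 2/3 of 358 = 238.67, rounded up to 239, so 239 needed; 239 in favor. Satisfied.

Invalid — quorum requirement not satisfied.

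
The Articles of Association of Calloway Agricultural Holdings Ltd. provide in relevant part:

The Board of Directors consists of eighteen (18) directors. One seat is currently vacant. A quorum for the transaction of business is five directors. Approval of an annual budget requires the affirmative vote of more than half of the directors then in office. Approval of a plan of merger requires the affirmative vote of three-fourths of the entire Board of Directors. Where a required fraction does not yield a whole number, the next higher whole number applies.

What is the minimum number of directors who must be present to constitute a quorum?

The quorum is fixed at 5.

5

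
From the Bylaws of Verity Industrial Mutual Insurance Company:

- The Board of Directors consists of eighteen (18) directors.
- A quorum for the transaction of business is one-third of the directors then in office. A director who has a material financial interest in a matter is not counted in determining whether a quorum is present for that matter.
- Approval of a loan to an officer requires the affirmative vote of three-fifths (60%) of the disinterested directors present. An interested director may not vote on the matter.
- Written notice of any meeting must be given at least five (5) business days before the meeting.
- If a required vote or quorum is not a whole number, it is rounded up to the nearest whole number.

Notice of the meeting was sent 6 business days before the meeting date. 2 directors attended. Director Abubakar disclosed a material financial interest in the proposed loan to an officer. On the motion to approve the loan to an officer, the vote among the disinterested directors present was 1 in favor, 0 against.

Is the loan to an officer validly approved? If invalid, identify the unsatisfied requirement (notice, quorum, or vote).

Notice: 6 business days given; 5 required (6 ≥ 5). Satisfied.
Quorum: 2 present, but the 1 interested director does not count, leaving 1. Quorum is 6. Not satisfied.
Vote: the loan to an officer requires three-fifths of the disinterested directors present (2 − 1 = 1). 3/5 of 1 = 0.60, rounded up to 1, so 1 affirmative vote is needed; 1 voted in favor. Satisfied. (Moot — without a quorum no business can be validly transacted.)

Invalid — quorum requirement not satisfied.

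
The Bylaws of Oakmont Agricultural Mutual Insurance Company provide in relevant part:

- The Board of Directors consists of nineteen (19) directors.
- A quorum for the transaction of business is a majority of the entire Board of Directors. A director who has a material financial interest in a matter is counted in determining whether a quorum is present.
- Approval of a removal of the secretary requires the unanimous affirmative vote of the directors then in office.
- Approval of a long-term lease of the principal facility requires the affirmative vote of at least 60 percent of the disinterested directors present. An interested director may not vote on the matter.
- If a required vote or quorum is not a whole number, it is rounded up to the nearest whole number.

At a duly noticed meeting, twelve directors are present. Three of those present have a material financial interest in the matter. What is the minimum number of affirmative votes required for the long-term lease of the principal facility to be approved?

6

The long-term lease of the principal facility requires three-fifths of the disinterested directors present (12 − 3 = 9).
3/5 of 9 = 5.40, rounded up to 6.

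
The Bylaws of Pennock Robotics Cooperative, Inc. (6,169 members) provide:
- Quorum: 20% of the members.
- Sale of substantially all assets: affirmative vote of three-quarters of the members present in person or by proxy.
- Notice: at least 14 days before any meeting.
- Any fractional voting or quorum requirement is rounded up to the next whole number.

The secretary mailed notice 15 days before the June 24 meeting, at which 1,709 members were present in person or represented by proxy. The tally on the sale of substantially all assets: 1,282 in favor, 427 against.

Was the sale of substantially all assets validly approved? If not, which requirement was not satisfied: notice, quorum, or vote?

Valid — all requirements satisfied.

Notice: 15 days given; 14 required. Satisfied.
Quorum: 20% of 6,169 = 1,233.80, rounded up to 1,234; 1,709 present. Satisfied.
Vote: requires three-fourths of those present (1,709); 3/4 of 1709 = 1281.75, rounded up to 1282, so 1,282 needed; 1,282 in favor. Satisfied.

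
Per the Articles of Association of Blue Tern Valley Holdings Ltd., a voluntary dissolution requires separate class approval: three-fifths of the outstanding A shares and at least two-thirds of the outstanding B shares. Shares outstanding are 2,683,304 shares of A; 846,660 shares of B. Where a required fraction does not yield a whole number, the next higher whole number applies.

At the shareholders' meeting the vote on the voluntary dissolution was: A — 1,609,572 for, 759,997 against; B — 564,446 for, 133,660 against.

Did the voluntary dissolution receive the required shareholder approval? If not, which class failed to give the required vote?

A: 3/5 of 2683304 = 1609982.40, rounded up to 1609983; 1,609,983 required, 1,609,572 in favor — not approved.
B: 2/3 of 846660 = 564440; 564,440 required, 564,446 in favor — approved.

Not approved — the A shares did not give the required vote.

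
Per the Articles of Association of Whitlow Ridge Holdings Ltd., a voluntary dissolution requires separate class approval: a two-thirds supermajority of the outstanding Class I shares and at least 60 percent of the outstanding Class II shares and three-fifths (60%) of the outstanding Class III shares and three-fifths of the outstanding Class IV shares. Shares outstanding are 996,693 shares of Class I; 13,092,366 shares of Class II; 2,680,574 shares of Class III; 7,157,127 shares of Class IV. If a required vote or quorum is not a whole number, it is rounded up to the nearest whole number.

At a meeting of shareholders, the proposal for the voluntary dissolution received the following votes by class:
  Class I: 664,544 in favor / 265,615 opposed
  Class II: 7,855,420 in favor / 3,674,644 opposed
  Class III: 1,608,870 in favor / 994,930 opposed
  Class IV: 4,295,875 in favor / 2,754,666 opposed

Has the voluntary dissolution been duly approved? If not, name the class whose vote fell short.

Approved — every class gave the required vote.

Class I: 2/3 of 996693 = 664462; 664,462 required, 664,544 in favor — approved.
Class II: 3/5 of 13092366 = 7855419.60, rounded up to 7855420; 7,855,420 required, 7,855,420 in favor — approved.
Class III: 3/5 of 2680574 = 1608344.40, rounded up to 1608345; 1,608,345 required, 1,608,870 in favor — approved.
Class IV: 3/5 of 7157127 = 4294276.20, rounded up to 4294277; 4,294,277 required, 4,295,875 in favor — approved.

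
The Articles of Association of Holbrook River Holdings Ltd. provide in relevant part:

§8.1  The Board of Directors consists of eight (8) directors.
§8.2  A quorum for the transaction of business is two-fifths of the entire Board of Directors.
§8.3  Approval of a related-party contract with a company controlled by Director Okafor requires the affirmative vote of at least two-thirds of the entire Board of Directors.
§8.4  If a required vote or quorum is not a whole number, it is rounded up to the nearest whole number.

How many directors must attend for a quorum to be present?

2/5 of 8 = 3.20, rounded up to 4.

4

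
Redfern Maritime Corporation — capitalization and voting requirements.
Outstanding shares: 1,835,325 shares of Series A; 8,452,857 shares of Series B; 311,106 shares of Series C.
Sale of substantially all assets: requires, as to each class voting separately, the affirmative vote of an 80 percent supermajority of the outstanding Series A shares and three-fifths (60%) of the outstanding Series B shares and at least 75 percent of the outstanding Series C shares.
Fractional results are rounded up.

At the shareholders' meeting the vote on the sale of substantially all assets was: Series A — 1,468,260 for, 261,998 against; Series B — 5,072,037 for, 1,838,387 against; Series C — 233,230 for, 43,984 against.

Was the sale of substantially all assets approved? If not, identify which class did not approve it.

Not approved — the Series C shares did not give the required vote.

Series A: 4/5 of 1835325 = 1468260; 1,468,260 required, 1,468,260 in favor — approved.
Series B: 3/5 of 8452857 = 5071714.20, rounded up to 5071715; 5,071,715 required, 5,072,037 in favor — approved.
Series C: 3/4 of 311106 = 233329.50, rounded up to 233330; 233,330 required, 233,230 in favor — not approved.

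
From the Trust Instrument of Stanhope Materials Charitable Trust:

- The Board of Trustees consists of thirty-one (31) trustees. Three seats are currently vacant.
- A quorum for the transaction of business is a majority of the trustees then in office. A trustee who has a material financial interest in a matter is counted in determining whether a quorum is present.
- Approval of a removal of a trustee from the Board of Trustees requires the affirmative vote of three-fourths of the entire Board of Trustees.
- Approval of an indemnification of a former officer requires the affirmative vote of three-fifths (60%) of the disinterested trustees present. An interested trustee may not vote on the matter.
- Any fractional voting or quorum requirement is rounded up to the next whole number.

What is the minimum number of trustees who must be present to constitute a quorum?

A majority of 28 is 15.

15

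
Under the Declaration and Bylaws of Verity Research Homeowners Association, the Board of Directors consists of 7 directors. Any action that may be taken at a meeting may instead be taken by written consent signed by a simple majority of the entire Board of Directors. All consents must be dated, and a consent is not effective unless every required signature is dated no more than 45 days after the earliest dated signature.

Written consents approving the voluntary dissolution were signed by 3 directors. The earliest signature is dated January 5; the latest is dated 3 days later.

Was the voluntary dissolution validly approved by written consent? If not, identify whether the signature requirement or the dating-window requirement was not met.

Signatures required: a simple majority of 7 — a majority of 7 is 4, so 4 needed; 3 signed. Insufficient.
Dating window: the latest signature is 3 days after the earliest; the limit is 45 days. Within the window.

Not effective — insufficient signatures.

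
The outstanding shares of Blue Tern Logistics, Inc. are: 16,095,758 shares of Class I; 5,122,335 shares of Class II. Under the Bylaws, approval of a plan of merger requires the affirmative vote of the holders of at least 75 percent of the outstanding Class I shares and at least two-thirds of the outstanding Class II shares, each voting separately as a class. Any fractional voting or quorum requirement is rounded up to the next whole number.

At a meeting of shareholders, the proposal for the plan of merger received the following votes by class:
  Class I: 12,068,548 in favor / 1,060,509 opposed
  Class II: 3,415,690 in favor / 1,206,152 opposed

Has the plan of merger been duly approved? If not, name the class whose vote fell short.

Not approved — the Class I shares did not give the required vote.

Class I: 3/4 of 16095758 = 12071818.50, rounded up to 12071819; 12,071,819 required, 12,068,548 in favor — not approved.
Class II: 2/3 of 5122335 = 3414890; 3,414,890 required, 3,415,690 in favor — approved.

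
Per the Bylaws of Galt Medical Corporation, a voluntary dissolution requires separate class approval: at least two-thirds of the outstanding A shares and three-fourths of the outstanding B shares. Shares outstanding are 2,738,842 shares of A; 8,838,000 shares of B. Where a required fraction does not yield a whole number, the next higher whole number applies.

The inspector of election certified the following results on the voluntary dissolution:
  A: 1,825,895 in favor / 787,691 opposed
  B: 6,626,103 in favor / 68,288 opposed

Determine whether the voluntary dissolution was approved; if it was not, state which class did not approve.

A: 2/3 of 2738842 = 1825894.67, rounded up to 1825895; 1,825,895 required, 1,825,895 in favor — approved.
B: 3/4 of 8838000 = 6628500; 6,628,500 required, 6,626,103 in favor — not approved.

Not approved — the B shares did not give the required vote.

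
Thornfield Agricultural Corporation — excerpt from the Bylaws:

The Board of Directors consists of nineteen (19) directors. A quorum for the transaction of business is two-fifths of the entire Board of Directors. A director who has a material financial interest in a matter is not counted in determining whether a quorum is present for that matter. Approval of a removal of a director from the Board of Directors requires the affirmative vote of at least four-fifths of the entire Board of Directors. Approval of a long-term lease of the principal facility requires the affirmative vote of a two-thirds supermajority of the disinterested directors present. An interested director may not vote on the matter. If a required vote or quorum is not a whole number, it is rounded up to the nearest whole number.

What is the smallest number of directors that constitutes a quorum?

2/5 of 19 = 7.60, rounded up to 8.

8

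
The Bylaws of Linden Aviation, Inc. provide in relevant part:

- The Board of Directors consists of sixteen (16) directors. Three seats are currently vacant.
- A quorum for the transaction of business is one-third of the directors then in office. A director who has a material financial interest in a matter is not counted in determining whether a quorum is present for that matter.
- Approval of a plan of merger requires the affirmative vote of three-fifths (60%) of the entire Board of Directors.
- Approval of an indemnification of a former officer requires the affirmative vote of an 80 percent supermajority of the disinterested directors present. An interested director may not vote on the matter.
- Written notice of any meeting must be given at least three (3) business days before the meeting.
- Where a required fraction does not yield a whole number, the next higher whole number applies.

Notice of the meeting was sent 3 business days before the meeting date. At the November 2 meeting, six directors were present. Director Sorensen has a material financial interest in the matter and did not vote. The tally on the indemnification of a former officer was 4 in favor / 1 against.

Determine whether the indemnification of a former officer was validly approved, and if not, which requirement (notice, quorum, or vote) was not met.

Valid — all requirements satisfied.

Notice: 3 business days given; 3 required (3 ≥ 3). Satisfied.
Quorum: 6 present, but the 1 interested director does not count, leaving 5. Quorum is 5. Satisfied.
Vote: the indemnification of a former officer requires four-fifths of the disinterested directors present (6 − 1 = 5). 4/5 of 5 = 4, so 4 affirmative votes are needed; 4 voted in favor. Satisfied.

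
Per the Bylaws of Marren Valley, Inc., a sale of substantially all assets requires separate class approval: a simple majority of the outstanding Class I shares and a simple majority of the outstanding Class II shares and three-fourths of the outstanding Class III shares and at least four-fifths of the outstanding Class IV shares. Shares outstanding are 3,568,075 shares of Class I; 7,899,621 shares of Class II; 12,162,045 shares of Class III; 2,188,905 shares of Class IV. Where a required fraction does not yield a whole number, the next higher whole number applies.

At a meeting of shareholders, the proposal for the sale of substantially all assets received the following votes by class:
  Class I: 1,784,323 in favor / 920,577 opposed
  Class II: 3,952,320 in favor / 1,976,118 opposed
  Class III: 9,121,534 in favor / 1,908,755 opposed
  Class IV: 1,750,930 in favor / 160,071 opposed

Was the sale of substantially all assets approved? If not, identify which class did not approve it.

Not approved — the Class IV shares did not give the required vote.

Class I: a majority of 3568075 is 1784038; 1,784,038 required, 1,784,323 in favor — approved.
Class II: a majority of 7899621 is 3949811; 3,949,811 required, 3,952,320 in favor — approved.
Class III: 3/4 of 12162045 = 9121533.75, rounded up to 9121534; 9,121,534 required, 9,121,534 in favor — approved.
Class IV: 4/5 of 2188905 = 1751124; 1,751,124 required, 1,750,930 in favor — not approved.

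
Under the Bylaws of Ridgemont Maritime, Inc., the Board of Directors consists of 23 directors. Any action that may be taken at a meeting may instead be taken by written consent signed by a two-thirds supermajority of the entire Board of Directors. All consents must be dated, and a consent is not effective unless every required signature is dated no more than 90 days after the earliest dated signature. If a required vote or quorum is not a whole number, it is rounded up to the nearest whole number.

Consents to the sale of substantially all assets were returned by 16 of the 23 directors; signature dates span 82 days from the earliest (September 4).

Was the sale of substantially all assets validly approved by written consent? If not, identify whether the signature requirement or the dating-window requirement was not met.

Effective — both the signature and dating-window requirements are satisfied.

Signatures required: a two-thirds supermajority of 23 — 2/3 of 23 = 15.33, rounded up to 16, so 16 needed; 16 signed. Sufficient.
Dating window: the latest signature is 82 days after the earliest; the limit is 90 days. Within the window.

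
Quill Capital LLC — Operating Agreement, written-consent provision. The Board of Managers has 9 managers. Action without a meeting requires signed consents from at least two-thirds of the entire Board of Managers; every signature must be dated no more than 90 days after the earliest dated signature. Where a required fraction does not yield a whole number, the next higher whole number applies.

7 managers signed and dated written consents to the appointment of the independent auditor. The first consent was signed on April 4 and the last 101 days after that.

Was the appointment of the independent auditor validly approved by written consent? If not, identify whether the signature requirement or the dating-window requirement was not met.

Signatures required: at least two-thirds of 9 — 2/3 of 9 = 6, so 6 needed; 7 signed. Sufficient.
Dating window: the latest signature is 101 days after the earliest; the limit is 90 days. Outside the window.

Not effective — dating-window requirement not satisfied.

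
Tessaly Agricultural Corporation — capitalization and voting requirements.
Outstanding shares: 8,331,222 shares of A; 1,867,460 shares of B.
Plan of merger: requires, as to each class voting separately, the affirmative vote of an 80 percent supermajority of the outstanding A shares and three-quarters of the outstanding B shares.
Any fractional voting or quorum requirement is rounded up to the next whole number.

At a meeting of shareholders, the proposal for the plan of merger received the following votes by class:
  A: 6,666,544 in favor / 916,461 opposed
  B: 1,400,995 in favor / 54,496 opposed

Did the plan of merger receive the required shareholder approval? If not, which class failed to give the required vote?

Approved — every class gave the required vote.

A: 4/5 of 8331222 = 6664977.60, rounded up to 6664978; 6,664,978 required, 6,666,544 in favor — approved.
B: 3/4 of 1867460 = 1400595; 1,400,595 required, 1,400,995 in favor — approved.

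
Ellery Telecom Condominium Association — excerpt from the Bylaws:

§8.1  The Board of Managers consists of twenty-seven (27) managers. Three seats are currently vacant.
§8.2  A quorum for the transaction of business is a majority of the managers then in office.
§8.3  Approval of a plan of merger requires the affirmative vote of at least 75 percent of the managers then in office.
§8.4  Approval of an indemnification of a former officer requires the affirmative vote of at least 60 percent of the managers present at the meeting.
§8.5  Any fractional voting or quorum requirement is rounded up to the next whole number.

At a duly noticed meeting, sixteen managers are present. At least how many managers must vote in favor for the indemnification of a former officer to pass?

10

The indemnification of a former officer requires three-fifths of the managers present (16).
3/5 of 16 = 9.60, rounded up to 10.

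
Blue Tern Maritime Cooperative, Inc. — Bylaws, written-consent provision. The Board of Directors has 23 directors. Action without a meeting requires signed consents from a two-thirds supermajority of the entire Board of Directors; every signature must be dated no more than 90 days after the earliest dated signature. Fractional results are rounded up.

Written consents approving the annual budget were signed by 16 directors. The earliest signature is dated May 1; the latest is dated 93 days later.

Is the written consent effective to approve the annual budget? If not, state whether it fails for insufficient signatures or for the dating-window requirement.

Not effective — dating-window requirement not satisfied.

Signatures required: a two-thirds supermajority of 23 — 2/3 of 23 = 15.33, rounded up to 16, so 16 needed; 16 signed. Sufficient.
Dating window: the latest signature is 93 days after the earliest; the limit is 90 days. Outside the window.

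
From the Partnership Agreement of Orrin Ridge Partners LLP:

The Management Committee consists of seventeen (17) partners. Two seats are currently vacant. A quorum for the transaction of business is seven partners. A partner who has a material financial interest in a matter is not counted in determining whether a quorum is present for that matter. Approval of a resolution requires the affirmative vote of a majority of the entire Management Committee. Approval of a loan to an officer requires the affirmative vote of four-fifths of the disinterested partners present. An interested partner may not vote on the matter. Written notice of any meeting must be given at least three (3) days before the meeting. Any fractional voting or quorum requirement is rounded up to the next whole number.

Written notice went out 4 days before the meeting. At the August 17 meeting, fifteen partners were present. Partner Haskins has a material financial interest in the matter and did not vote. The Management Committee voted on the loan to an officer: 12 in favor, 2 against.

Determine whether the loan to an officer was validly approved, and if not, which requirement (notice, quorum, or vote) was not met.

Notice: 4 days given; 3 required (4 ≥ 3). Satisfied.
Quorum: 15 present, but the 1 interested partner does not count, leaving 14. Quorum is 7. Satisfied.
Vote: the loan to an officer requires four-fifths of the disinterested partners present (15 − 1 = 14). 4/5 of 14 = 11.20, rounded up to 12, so 12 affirmative votes are needed; 12 voted in favor. Satisfied.

Valid — all requirements satisfied.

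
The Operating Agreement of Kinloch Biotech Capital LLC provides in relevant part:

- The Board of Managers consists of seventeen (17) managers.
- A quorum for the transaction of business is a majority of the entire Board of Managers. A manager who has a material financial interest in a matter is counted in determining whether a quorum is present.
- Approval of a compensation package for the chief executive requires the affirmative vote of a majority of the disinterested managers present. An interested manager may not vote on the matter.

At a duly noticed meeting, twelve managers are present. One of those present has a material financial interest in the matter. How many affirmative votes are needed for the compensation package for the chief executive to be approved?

The compensation package for the chief executive requires a majority of the disinterested managers present (12 − 1 = 11).
A majority of 11 is 6.

6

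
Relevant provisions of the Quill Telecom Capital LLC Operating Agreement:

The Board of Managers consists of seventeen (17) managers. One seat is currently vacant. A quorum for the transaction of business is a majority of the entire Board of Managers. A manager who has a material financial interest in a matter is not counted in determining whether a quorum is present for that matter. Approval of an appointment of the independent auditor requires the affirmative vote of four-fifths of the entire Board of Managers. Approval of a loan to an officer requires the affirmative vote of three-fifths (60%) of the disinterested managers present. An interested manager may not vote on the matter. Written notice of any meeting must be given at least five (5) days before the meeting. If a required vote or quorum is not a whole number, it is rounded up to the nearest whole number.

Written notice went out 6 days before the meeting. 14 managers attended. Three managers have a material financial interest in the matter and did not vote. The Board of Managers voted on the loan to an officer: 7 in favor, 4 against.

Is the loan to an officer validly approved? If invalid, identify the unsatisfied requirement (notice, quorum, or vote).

Notice: 6 days given; 5 required (6 ≥ 5). Satisfied.
Quorum: 14 present, but the 3 interested managers do not count, leaving 11. Quorum is 9. Satisfied.
Vote: the loan to an officer requires three-fifths of the disinterested managers present (14 − 3 = 11). 3/5 of 11 = 6.60, rounded up to 7, so 7 affirmative votes are needed; 7 voted in favor. Satisfied.

Valid — all requirements satisfied.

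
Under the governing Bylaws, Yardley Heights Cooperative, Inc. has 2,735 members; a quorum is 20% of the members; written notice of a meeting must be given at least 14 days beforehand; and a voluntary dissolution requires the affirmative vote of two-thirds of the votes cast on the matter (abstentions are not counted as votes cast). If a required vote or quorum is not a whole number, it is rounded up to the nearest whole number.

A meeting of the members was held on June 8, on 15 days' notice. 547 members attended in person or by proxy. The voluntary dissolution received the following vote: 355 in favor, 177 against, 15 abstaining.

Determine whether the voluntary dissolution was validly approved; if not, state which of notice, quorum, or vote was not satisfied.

Notice: 15 days given; 14 required. Satisfied.
Quorum: 20% of 2,735 = 547; 547 present. Satisfied.
Vote: requires two-thirds of the votes cast (547 − 15 abstaining = 532); 2/3 of 532 = 354.67, rounded up to 355, so 355 needed; 355 in favor. Satisfied.

Valid — all requirements satisfied.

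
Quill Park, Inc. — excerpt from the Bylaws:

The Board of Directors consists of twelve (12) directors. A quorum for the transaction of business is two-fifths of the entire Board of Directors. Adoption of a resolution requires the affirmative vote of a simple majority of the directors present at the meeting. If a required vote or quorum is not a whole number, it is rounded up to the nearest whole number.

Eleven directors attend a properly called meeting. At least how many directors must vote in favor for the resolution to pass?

6

The resolution requires a majority of the directors present (11).
A majority of 11 is 6.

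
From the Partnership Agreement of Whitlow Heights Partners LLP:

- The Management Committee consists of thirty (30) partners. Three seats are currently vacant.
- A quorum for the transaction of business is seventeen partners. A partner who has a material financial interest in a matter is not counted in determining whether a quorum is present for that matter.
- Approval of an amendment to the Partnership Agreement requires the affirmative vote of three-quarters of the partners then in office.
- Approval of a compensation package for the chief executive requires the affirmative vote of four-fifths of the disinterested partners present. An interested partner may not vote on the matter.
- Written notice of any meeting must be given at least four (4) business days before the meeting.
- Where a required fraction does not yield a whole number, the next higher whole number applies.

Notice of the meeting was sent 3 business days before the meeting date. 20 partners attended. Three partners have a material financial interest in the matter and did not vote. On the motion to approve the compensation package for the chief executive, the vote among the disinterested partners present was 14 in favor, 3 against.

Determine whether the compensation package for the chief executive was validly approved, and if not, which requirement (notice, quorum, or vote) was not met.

Notice: 3 business days given; 4 required (3 < 4). Not satisfied.
Quorum: 20 present, but the 3 interested partners do not count, leaving 17. Quorum is 17. Satisfied.
Vote: the compensation package for the chief executive requires four-fifths of the disinterested partners present (20 − 3 = 17). 4/5 of 17 = 13.60, rounded up to 14, so 14 affirmative votes are needed; 14 voted in favor. Satisfied.

Invalid — notice requirement not satisfied.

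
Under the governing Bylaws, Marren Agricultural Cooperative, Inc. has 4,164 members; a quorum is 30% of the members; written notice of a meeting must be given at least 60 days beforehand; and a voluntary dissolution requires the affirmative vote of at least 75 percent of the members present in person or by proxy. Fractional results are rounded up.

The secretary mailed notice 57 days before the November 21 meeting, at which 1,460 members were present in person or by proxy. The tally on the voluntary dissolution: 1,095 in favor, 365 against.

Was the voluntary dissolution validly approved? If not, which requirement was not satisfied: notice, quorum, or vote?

Notice: 57 days given; 60 required. Not satisfied.
Quorum: 30% of 4,164 = 1,249.20, rounded up to 1,250; 1,460 present. Satisfied.
Vote: requires three-fourths of those present (1,460); 3/4 of 1460 = 1095, so 1,095 needed; 1,095 in favor. Satisfied.

Invalid — notice requirement not satisfied.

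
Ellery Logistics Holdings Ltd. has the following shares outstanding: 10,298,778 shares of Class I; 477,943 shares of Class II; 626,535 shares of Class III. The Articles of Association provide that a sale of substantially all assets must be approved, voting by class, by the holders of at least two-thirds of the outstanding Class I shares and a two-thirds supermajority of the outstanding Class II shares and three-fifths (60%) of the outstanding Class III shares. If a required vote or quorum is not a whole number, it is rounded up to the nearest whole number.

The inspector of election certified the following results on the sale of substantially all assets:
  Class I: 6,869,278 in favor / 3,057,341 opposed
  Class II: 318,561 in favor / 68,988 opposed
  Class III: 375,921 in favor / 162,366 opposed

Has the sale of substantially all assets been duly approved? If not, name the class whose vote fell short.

Not approved — the Class II shares did not give the required vote.

Class I: 2/3 of 10298778 = 6865852; 6,865,852 required, 6,869,278 in favor — approved.
Class II: 2/3 of 477943 = 318628.67, rounded up to 318629; 318,629 required, 318,561 in favor — not approved.
Class III: 3/5 of 626535 = 375921; 375,921 required, 375,921 in favor — approved.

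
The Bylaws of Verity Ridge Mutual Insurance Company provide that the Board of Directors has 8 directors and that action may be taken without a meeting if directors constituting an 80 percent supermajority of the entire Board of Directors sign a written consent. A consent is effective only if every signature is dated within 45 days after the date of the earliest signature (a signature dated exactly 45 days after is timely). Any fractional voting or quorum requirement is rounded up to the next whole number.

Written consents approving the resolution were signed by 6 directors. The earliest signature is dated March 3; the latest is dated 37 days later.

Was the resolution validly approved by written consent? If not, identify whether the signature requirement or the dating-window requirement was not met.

Not effective — insufficient signatures.

Signatures required: an 80 percent supermajority of 8 — 4/5 of 8 = 6.40, rounded up to 7, so 7 needed; 6 signed. Insufficient.
Dating window: the latest signature is 37 days after the earliest; the limit is 45 days. Within the window.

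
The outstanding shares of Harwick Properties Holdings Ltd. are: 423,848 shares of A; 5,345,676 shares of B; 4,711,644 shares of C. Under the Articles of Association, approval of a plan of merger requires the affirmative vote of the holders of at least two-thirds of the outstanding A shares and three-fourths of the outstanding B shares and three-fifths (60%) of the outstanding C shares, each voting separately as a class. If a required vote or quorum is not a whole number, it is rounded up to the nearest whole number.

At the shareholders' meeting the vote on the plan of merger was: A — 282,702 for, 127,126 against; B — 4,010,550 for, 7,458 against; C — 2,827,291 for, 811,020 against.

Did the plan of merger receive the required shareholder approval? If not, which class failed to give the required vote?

Approved — every class gave the required vote.

A: 2/3 of 423848 = 282565.33, rounded up to 282566; 282,566 required, 282,702 in favor — approved.
B: 3/4 of 5345676 = 4009257; 4,009,257 required, 4,010,550 in favor — approved.
C: 3/5 of 4711644 = 2826986.40, rounded up to 2826987; 2,826,987 required, 2,827,291 in favor — approved.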